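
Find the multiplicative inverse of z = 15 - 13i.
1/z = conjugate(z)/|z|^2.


|z|^2 = 225+169 = 394
1/z = (15 + 13i)/394

1/z = 0.0381 + 0.0330i


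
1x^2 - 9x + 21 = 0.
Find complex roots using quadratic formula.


disc = (-9)^2 - 4*1*21 = 81 - 84 = -3
sqrt(|disc|) = sqrt(3) = 1.7321
Real part = 9/(2*1) = 4.5000
Imag part = 1.7321/(2*1) = 0.8660

4.5000 ± 0.8660i


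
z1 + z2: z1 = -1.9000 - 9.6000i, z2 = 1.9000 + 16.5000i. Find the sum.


Real: -1.9 + 1.9 = 0
Imag: -9.6 + 16.5 = 6.9

6.9000i


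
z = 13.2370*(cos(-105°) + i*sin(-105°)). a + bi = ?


a = 13.2370*cos(-105°) = 13.2370*(-0.25882) = -3.4260
b = 13.2370*sin(-105°) = 13.2370*(-0.96593) = -12.7860

-3.4260 - 12.7860i


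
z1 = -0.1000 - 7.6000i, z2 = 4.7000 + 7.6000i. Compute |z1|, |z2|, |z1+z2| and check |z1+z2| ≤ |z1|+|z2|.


|z1| = sqrt((-0.1)^2 + (-7.6)^2) = sqrt(57.77) = 7.6007
|z2| = sqrt(4.7^2 + 7.6^2) = sqrt(79.85) = 8.9359
z1+z2 = 4.6000
|z1+z2| = sqrt(21.16) = 4.6000
|z1|+|z2| = 7.6007 + 8.9359 = 16.5366

|z1+z2| = 4.6000 ≤ |z1|+|z2| = 16.5366 (verified)


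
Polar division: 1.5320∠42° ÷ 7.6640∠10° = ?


r = 1.5320 / 7.6640 = 0.1999
theta = 42° - 10° = 32° = 32° (mod 360)

0.1999 cis(32°)


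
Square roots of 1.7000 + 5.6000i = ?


|z| = sqrt(2.89+31.36) = 5.8523
sqrt((|z|+a)/2) = sqrt((5.8523+1.7)/2) = sqrt(3.7762) = 1.9432
sqrt((|z|-a)/2) = sqrt((5.8523-1.7)/2) = sqrt(2.0762) = 1.4409

±(1.9432 + 1.4409i) i.e. 1.9432 + 1.4409i and -1.9432 - 1.4409i


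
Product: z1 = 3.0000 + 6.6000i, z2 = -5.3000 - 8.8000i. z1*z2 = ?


Real = 3*(-5.3) - 6.6*(-8.8) = -15.9 - (-58.08) = 42.18
Imag = 3*(-8.8) - (5.3)*6.6 = -26.4 - (34.98) = -61.38

42.1800 - 61.3800i


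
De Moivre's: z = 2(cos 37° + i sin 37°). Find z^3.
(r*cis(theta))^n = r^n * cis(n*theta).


r^3 = 2^3 = 8
n*theta = 3*37° = 111° = 111° (mod 360)
a = 8*cos(111°) = -2.8669
b = 8*sin(111°) = 7.4686

8 cis(111°) = -2.8669 + 7.4686i


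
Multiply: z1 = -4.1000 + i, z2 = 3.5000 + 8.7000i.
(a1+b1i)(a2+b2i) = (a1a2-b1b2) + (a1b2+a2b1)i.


Real = -4.1*3.5 - 1*8.7 = -14.35 - 8.7 = -23.05
Imag = -4.1*8.7 + 3.5*1 = -35.67 + 3.5 = -32.17

-23.0500 - 32.1700i


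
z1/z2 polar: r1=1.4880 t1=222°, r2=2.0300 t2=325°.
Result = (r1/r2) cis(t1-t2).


r = 1.4880 / 2.0300 = 0.7330
theta = 222° - 325° = -103° = 257° (mod 360)

0.7330 cis(257°)


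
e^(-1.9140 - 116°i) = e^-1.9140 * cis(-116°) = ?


e^-1.9140 = 0.1475
cos(-116°) = -0.4384
sin(-116°) = -0.8988
Real = 0.1475*(-0.4384) = -0.0647
Imag = 0.1475*(-0.8988) = -0.1326

-0.0647 - 0.1326i


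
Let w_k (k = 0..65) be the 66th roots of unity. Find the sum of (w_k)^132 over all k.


The roots are w_k = w^k with w = e^(2*pi*i/66), and (w^k)^132 = (w^132)^k.
So S = 1 + u + u^2 + ... + u^(65) with u = w^132.
132 = 2*66 + 0, so 132 is a multiple of 66 and u = (w^66)^2 = 1.
Every one of the 66 terms equals 1: S = 66

S = 66


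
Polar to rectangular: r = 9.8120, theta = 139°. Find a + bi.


a = 9.8120*cos(139°) = 9.8120*(-0.75471) = -7.4052
b = 9.8120*sin(139°) = 9.8120*0.65606 = 6.4373

-7.4052 + 6.4373i


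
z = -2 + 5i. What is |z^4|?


|z| = sqrt(4+25) = sqrt(29) = 5.3852
|z^4| = |z|^4 = (sqrt(29))^4 = 29^2 = 841

|z^4| = 841


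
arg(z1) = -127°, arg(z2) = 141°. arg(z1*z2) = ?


arg(z1*z2) = -127° + 141° = 14°
Normalized to (-180°, 180°]: 14°

14°


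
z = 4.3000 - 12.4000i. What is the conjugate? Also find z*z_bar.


z_bar = 4.3000 + 12.4000i
z*z_bar = 4.3^2 + (-12.4)^2 = 18.49 + 153.76 = 172.25

z_bar = 4.3000 + 12.4000i, z*z_bar = 172.25


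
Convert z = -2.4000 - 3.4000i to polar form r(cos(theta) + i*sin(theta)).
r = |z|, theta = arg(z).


r = sqrt(5.76+11.56) = sqrt(17.32) = 4.1617
theta = atan2(-3.4, -2.4) = -125.2176 degrees

r = 4.1617, theta = -125.2176 degrees


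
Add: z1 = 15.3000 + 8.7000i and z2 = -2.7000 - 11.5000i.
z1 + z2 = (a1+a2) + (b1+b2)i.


Real: 15.3 - 2.7 = 12.6
Imag: 8.7 - 11.5 = -2.8

12.6000 - 2.8000i


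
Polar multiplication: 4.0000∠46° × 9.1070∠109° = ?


r = 4.0000 * 9.1070 = 36.4280
theta = 46° + 109° = 155° = 155° (mod 360)

36.4280 cis(155°)


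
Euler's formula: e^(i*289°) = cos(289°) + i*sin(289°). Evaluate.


cos(289°) = 0.3256
sin(289°) = -0.9455

e^(i*289°) = 0.3256 - 0.9455i


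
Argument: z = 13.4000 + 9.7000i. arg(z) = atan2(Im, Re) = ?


Re = 13.4, Im = 9.7
arg = atan2(9.7, 13.4) = 35.9000 degrees

arg(z) = 35.9000 degrees


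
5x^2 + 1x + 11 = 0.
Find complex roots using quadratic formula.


disc = 1^2 - 4*5*11 = 1 - 220 = -219
sqrt(|disc|) = sqrt(219) = 14.7986
Real part = -1/(2*5) = -0.1000
Imag part = 14.7986/(2*5) = 1.4799

-0.1000 ± 1.4799i


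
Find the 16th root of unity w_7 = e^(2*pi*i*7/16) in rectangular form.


Angle = 360*7/16 = 157.5°
a = cos(157.5°) = -0.9239
b = sin(157.5°) = 0.3827

-0.9239 + 0.3827i


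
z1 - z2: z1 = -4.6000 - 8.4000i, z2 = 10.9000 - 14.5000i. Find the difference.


Real: -4.6 - 10.9 = -15.5
Imag: -8.4 + 14.5 = 6.1

-15.5000 + 6.1000i


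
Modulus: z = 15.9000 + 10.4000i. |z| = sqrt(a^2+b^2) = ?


|z| = sqrt(15.9^2 + 10.4^2) = sqrt(252.81 + 108.16) = sqrt(360.97) = 18.9992

|z| = 18.9992


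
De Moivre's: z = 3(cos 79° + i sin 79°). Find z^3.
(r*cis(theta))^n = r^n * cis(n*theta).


r^3 = 3^3 = 27
n*theta = 3*79° = 237° = 237° (mod 360)
a = 27*cos(237°) = -14.7053
b = 27*sin(237°) = -22.6441

27 cis(237°) = -14.7053 - 22.6441i


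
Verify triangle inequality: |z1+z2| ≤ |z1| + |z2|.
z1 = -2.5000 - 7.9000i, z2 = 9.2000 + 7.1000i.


|z1| = sqrt((-2.5)^2 + (-7.9)^2) = sqrt(68.66) = 8.2861
|z2| = sqrt(9.2^2 + 7.1^2) = sqrt(135.05) = 11.6211
z1+z2 = 6.7000 - 0.8000i
|z1+z2| = sqrt(45.53) = 6.7476
|z1|+|z2| = 8.2861 + 11.6211 = 19.9072

|z1+z2| = 6.7476 ≤ |z1|+|z2| = 19.9072 (verified)


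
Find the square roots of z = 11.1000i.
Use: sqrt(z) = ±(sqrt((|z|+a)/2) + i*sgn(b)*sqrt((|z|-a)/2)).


|z| = sqrt(0+123.21) = 11.1000
sqrt((|z|+a)/2) = sqrt((11.1000+0)/2) = sqrt(5.5500) = 2.3558
sqrt((|z|-a)/2) = sqrt((11.1000-0)/2) = sqrt(5.5500) = 2.3558

±(2.3558 + 2.3558i) i.e. 2.3558 + 2.3558i and -2.3558 - 2.3558i


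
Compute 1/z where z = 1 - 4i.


|z|^2 = 1+16 = 17
1/z = (1 + 4i)/17

1/z = 0.0588 + 0.2353i


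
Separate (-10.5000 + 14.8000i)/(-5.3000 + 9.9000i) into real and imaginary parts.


Multiply by conjugate: (-10.5000 + 14.8000i)(-5.3000 - 9.9000i) / ((-5.3)^2 + 9.9^2)
Numerator real = -10.5*(-5.3) + 14.8*9.9 = 202.17
Numerator imag = 14.8*(-5.3) - (-10.5)*9.9 = 25.51
Denominator = 126.1
Re(z) = 202.17/126.1 = 1.6033
Im(z) = 25.51/126.1 = 0.2023

Re(z) = 1.6033, Im(z) = 0.2023


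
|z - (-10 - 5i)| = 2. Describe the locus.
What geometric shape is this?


|z - z0| = r is a circle with center z0 and radius r.
Center = (-10, -5), radius = 2

Circle with center (-10, -5) and radius 2


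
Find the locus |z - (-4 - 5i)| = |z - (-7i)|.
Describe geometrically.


Equal distances means the locus is the perpendicular bisector of z1 and z2.
Midpoint = ((-4+0)/2, (-5+(-7))/2) = (-2.0000, -6.0000)

Perpendicular bisector through (-2.0000, -6.0000)


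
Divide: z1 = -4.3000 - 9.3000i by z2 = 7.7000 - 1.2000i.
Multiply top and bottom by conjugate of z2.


Conjugate of z2 = 7.7000 + 1.2000i
Numerator: (-4.3000 - 9.3000i)(7.7000 + 1.2000i) = -21.9500 - 76.7700i
Denominator: 7.7^2 + (-1.2)^2 = 60.73
Result = (-21.9500 - 76.7700i)/60.73

-0.3614 - 1.2641i


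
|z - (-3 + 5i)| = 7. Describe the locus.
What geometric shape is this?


|z - z0| = r is a circle with center z0 and radius r.
Center = (-3, 5), radius = 7

Circle with center (-3, 5) and radius 7


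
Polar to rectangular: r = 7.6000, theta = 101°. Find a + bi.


a = 7.6000*cos(101°) = 7.6000*(-0.1908) = -1.4501
b = 7.6000*sin(101°) = 7.6000*0.98163 = 7.4604

-1.4501 + 7.4604i


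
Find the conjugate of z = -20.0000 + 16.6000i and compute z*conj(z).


z_bar = -20.0000 - 16.6000i
z*z_bar = (-20)^2 + 16.6^2 = 400 + 275.56 = 675.56

z_bar = -20.0000 - 16.6000i, z*z_bar = 675.56


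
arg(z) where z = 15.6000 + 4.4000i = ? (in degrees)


Re = 15.6, Im = 4.4
arg = atan2(4.4, 15.6) = 15.7512 degrees

arg(z) = 15.7512 degrees


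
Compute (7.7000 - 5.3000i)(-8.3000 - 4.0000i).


Real = 7.7*(-8.3) - (-5.3)*(-4) = -63.91 - 21.2 = -85.11
Imag = 7.7*(-4) - (8.3)*(-5.3) = -30.8 + 43.99 = 13.19

-85.1100 + 13.1900i


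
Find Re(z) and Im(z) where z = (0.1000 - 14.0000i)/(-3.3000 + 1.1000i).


Multiply by conjugate: (0.1000 - 14.0000i)(-3.3000 - 1.1000i) / ((-3.3)^2 + 1.1^2)
Numerator real = 0.1*(-3.3) - (14)*1.1 = -15.73
Numerator imag = -14*(-3.3) - 0.1*1.1 = 46.09
Denominator = 12.1
Re(z) = -15.73/12.1 = -1.3000
Im(z) = 46.09/12.1 = 3.8091

Re(z) = -1.3000, Im(z) = 3.8091


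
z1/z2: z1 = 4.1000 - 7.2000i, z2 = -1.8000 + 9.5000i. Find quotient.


Conjugate of z2 = -1.8000 - 9.5000i
Numerator: (4.1000 - 7.2000i)(-1.8000 - 9.5000i) = -75.7800 - 25.9900i
Denominator: (-1.8)^2 + 9.5^2 = 93.49
Result = (-75.7800 - 25.9900i)/93.49

-0.8106 - 0.2780i


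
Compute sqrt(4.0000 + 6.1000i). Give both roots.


|z| = sqrt(16+37.21) = 7.2945
sqrt((|z|+a)/2) = sqrt((7.2945+4)/2) = sqrt(5.6473) = 2.3764
sqrt((|z|-a)/2) = sqrt((7.2945-4)/2) = sqrt(1.6473) = 1.2835

±(2.3764 + 1.2835i) i.e. 2.3764 + 1.2835i and -2.3764 - 1.2835i


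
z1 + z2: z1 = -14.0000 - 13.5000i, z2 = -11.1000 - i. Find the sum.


Real: -14 - 11.1 = -25.1
Imag: -13.5 - 1 = -14.5

-25.1000 - 14.5000i


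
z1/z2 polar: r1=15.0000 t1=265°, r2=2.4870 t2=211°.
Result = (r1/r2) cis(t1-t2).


r = 15.0000 / 2.4870 = 6.0314
theta = 265° - 211° = 54° = 54° (mod 360)

6.0314 cis(54°)


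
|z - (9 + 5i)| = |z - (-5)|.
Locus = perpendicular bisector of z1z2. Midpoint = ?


Equal distances means the locus is the perpendicular bisector of z1 and z2.
Midpoint = ((9+(-5))/2, (5+0)/2) = (2.0000, 2.5000)

Perpendicular bisector through (2.0000, 2.5000)


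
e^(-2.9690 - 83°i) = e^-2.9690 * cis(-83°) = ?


e^-2.9690 = 0.0514
cos(-83°) = 0.1219
sin(-83°) = -0.9925
Real = 0.0514*0.1219 = 0.0063
Imag = 0.0514*(-0.9925) = -0.0510

0.0063 - 0.0510i


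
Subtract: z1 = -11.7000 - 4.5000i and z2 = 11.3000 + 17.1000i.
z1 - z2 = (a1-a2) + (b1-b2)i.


Real: -11.7 - 11.3 = -23
Imag: -4.5 - 17.1 = -21.6

-23.0000 - 21.6000i


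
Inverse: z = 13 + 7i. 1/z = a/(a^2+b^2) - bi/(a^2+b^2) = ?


|z|^2 = 169+49 = 218
1/z = (13 - 7i)/218

1/z = 0.0596 - 0.0321i


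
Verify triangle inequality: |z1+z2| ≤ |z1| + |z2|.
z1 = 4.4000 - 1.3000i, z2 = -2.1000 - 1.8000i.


|z1| = sqrt(4.4^2 + (-1.3)^2) = sqrt(21.05) = 4.5880
|z2| = sqrt((-2.1)^2 + (-1.8)^2) = sqrt(7.65) = 2.7659
z1+z2 = 2.3000 - 3.1000i
|z1+z2| = sqrt(14.9) = 3.8601
|z1|+|z2| = 4.5880 + 2.7659 = 7.3539

|z1+z2| = 3.8601 ≤ |z1|+|z2| = 7.3539 (verified)


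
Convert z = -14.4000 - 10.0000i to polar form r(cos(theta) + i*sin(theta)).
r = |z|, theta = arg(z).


r = sqrt(207.36+100) = sqrt(307.36) = 17.5317
theta = atan2(-10, -14.4) = -145.2222 degrees

r = 17.5317, theta = -145.2222 degrees


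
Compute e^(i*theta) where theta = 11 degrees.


cos(11°) = 0.9816
sin(11°) = 0.1908

e^(i*11°) = 0.9816 + 0.1908i


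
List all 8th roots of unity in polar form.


The 8th roots of unity are cis(360k/8°) for k=0..7
Angle step = 360/8 = 45°
Primitive root: cis(45°)
Primitive root = 0.7071 + 0.7071i

8 roots at angles: 0°, 45°, 90°, 135°, 180°, 225°, 270°, 315°


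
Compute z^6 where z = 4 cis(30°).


r^6 = 4^6 = 4096
n*theta = 6*30° = 180° = 180° (mod 360)
a = 4096*cos(180°) = -4096.0000
b = 4096*sin(180°) = 0

4096 cis(180°) = -4096.0000 + 0i


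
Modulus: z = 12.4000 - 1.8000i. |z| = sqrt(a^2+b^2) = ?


|z| = sqrt(12.4^2 + (-1.8)^2) = sqrt(153.76 + 3.24) = sqrt(157) = 12.5300

|z| = 12.5300


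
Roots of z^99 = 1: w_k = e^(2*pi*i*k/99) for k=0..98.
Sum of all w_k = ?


The sum of all 99th roots of unity is 0.
Geometric series: (1 - w^99)/(1 - w) = (1-1)/(1-w) = 0 since w^99 = 1, w ≠ 1.
Alternatively: coefficient of z^98 in z^99 - 1 is 0.

0


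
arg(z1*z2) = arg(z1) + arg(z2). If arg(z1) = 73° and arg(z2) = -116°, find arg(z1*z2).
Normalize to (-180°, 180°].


arg(z1*z2) = 73° - 116° = -43°
Normalized to (-180°, 180°]: -43°

-43°


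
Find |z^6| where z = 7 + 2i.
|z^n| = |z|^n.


|z| = sqrt(49+4) = sqrt(53) = 7.2801
|z^6| = |z|^6 = (sqrt(53))^6 = 53^3 = 148877

|z^6| = 148877


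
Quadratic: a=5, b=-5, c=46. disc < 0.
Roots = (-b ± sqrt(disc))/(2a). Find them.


disc = (-5)^2 - 4*5*46 = 25 - 920 = -895
sqrt(|disc|) = sqrt(895) = 29.9166
Real part = 5/(2*5) = 0.5000
Imag part = 29.9166/(2*5) = 2.9917

0.5000 ± 2.9917i


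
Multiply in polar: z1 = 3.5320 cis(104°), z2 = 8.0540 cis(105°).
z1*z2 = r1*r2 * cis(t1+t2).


r = 3.5320 * 8.0540 = 28.4467
theta = 104° + 105° = 209° = 209° (mod 360)

28.4467 cis(209°)


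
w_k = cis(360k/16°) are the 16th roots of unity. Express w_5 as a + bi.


Angle = 360*5/16 = 112.5°
a = cos(112.5°) = -0.3827
b = sin(112.5°) = 0.9239

-0.3827 + 0.9239i


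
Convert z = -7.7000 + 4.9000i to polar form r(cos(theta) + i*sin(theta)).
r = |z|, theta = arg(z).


r = sqrt(59.29+24.01) = sqrt(83.3) = 9.1269
theta = atan2(4.9, -7.7) = 147.5288 degrees

r = 9.1269, theta = 147.5288 degrees


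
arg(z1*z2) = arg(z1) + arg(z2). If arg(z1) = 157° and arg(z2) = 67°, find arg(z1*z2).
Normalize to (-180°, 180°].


arg(z1*z2) = 157° + 67° = 224°
Normalized to (-180°, 180°]: -136°

-136°


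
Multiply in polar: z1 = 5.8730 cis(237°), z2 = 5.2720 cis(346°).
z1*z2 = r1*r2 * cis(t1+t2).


r = 5.8730 * 5.2720 = 30.9625
theta = 237° + 346° = 583° = 223° (mod 360)

30.9625 cis(223°)


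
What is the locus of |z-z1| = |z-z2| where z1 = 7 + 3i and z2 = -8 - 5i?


Equal distances means the locus is the perpendicular bisector of z1 and z2.
Midpoint = ((7+(-8))/2, (3+(-5))/2) = (-0.5000, -1.0000)

Perpendicular bisector through (-0.5000, -1.0000)


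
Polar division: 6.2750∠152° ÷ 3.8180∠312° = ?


r = 6.2750 / 3.8180 = 1.6435
theta = 152° - 312° = -160° = 200° (mod 360)

1.6435 cis(200°)


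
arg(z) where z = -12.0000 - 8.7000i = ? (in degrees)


Re = -12, Im = -8.7
arg = atan2(-8.7, -12) = -144.0579 degrees

arg(z) = -144.0579 degrees


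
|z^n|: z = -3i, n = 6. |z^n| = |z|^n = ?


|z| = sqrt(0+9) = sqrt(9) = 3
|z^6| = |z|^6 = 3^6 = 729

|z^6| = 729


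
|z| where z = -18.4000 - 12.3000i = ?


|z| = sqrt((-18.4)^2 + (-12.3)^2) = sqrt(338.56 + 151.29) = sqrt(489.85) = 22.1326

|z| = 22.1326


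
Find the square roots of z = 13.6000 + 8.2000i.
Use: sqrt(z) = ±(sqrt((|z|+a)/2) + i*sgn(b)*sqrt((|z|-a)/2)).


|z| = sqrt(184.96+67.24) = 15.8808
sqrt((|z|+a)/2) = sqrt((15.8808+13.6)/2) = sqrt(14.7404) = 3.8393
sqrt((|z|-a)/2) = sqrt((15.8808-13.6)/2) = sqrt(1.1404) = 1.0679

±(3.8393 + 1.0679i) i.e. 3.8393 + 1.0679i and -3.8393 - 1.0679i


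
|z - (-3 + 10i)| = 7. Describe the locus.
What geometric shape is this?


|z - z0| = r is a circle with center z0 and radius r.
Center = (-3, 10), radius = 7

Circle with center (-3, 10) and radius 7


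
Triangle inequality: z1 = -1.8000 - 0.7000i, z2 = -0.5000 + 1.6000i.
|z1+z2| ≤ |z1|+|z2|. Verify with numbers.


|z1| = sqrt((-1.8)^2 + (-0.7)^2) = sqrt(3.73) = 1.9313
|z2| = sqrt((-0.5)^2 + 1.6^2) = sqrt(2.81) = 1.6763
z1+z2 = -2.3000 + 0.9000i
|z1+z2| = sqrt(6.1) = 2.4698
|z1|+|z2| = 1.9313 + 1.6763 = 3.6076

|z1+z2| = 2.4698 ≤ |z1|+|z2| = 3.6076 (verified)


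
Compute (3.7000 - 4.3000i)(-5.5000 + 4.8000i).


Real = 3.7*(-5.5) - (-4.3)*4.8 = -20.35 - (-20.64) = 0.29
Imag = 3.7*4.8 - (5.5)*(-4.3) = 17.76 + 23.65 = 41.41

0.2900 + 41.4100i


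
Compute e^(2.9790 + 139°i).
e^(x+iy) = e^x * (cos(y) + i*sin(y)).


e^2.9790 = 19.6681
cos(139°) = -0.75471
sin(139°) = 0.65606
Real = 19.6681*(-0.75471) = -14.8437
Imag = 19.6681*0.65606 = 12.9035

-14.8437 + 12.9035i


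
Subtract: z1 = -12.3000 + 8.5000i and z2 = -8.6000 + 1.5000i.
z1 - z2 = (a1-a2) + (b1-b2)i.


Real: -12.3 + 8.6 = -3.7
Imag: 8.5 - 1.5 = 7

-3.7000 + 7.0000i


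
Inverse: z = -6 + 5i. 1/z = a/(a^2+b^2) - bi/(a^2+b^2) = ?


|z|^2 = 36+25 = 61
1/z = (-6 - 5i)/61

1/z = -0.0984 - 0.0820i


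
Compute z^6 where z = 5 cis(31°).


r^6 = 5^6 = 15625
n*theta = 6*31° = 186° = 186° (mod 360)
a = 15625*cos(186°) = -15539.4046
b = 15625*sin(186°) = -1633.2572

15625 cis(186°) = -15539.4046 - 1633.2572i


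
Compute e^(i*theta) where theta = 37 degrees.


cos(37°) = 0.7986
sin(37°) = 0.6018

e^(i*37°) = 0.7986 + 0.6018i


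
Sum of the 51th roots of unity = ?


The sum of all 51th roots of unity is 0.
Geometric series: (1 - w^51)/(1 - w) = (1-1)/(1-w) = 0 since w^51 = 1, w ≠ 1.
Alternatively: coefficient of z^50 in z^51 - 1 is 0.

0


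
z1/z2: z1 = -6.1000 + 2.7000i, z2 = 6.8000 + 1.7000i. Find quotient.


Conjugate of z2 = 6.8000 - 1.7000i
Numerator: (-6.1000 + 2.7000i)(6.8000 - 1.7000i) = -36.8900 + 28.7300i
Denominator: 6.8^2 + 1.7^2 = 49.13
Result = (-36.8900 + 28.7300i)/49.13

-0.7509 + 0.5848i


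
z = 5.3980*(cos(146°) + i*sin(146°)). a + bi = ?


a = 5.3980*cos(146°) = 5.3980*(-0.829038) = -4.4751
b = 5.3980*sin(146°) = 5.3980*0.55919 = 3.0185

-4.4751 + 3.0185i


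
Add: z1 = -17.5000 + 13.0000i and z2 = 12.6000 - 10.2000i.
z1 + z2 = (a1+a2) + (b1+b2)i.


Real: -17.5 + 12.6 = -4.9
Imag: 13 - 10.2 = 2.8

-4.9000 + 2.8000i


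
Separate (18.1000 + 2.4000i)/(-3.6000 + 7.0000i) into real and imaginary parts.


Multiply by conjugate: (18.1000 + 2.4000i)(-3.6000 - 7.0000i) / ((-3.6)^2 + 7^2)
Numerator real = 18.1*(-3.6) + 2.4*7 = -48.36
Numerator imag = 2.4*(-3.6) - 18.1*7 = -135.34
Denominator = 61.96
Re(z) = -48.36/61.96 = -0.7805
Im(z) = -135.34/61.96 = -2.1843

Re(z) = -0.7805, Im(z) = -2.1843


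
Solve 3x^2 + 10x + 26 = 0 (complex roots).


disc = 10^2 - 4*3*26 = 100 - 312 = -212
sqrt(|disc|) = sqrt(212) = 14.5602
Real part = -10/(2*3) = -1.6667
Imag part = 14.5602/(2*3) = 2.4267

-1.6667 ± 2.4267i


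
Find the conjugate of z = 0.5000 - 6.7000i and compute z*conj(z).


z_bar = 0.5000 + 6.7000i
z*z_bar = 0.5^2 + (-6.7)^2 = 0.25 + 44.89 = 45.14

z_bar = 0.5000 + 6.7000i, z*z_bar = 45.14


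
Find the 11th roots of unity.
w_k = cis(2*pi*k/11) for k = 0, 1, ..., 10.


The 11th roots of unity are cis(360k/11°) for k=0..10
Angle step = 360/11 = 32.7273°
Primitive root: cis(32.7273°)
Primitive root = 0.8413 + 0.5406i

11 roots at angles: 0°, 32.7273°, 65.4545°, 98.1818°, 130.9091°, 163.6364°, 196.3636°, 229.0909°, 261.8182°, 294.5455°, 327.2727°


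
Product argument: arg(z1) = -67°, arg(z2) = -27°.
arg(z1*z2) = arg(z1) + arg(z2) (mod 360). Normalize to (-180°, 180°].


arg(z1*z2) = -67° - 27° = -94°
Normalized to (-180°, 180°]: -94°

-94°


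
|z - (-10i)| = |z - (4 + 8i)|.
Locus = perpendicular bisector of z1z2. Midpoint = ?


Equal distances means the locus is the perpendicular bisector of z1 and z2.
Midpoint = ((0+4)/2, (-10+8)/2) = (2.0000, -1.0000)

Perpendicular bisector through (2.0000, -1.0000)


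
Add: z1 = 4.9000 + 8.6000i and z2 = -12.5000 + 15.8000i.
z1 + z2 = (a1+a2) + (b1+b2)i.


Real: 4.9 - 12.5 = -7.6
Imag: 8.6 + 15.8 = 24.4

-7.6000 + 24.4000i


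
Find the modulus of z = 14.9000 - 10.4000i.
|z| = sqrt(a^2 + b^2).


|z| = sqrt(14.9^2 + (-10.4)^2) = sqrt(222.01 + 108.16) = sqrt(330.17) = 18.1706

|z| = 18.1706


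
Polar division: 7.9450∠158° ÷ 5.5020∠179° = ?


r = 7.9450 / 5.5020 = 1.4440
theta = 158° - 179° = -21° = 339° (mod 360)

1.4440 cis(339°)


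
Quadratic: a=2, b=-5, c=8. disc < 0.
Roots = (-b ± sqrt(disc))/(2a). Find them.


disc = (-5)^2 - 4*2*8 = 25 - 64 = -39
sqrt(|disc|) = sqrt(39) = 6.2450
Real part = 5/(2*2) = 1.2500
Imag part = 6.2450/(2*2) = 1.5612

1.2500 ± 1.5612i


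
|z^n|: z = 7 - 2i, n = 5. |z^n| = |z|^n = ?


|z| = sqrt(49+4) = sqrt(53) = 7.2801
|z^5| = |z|^5 = (sqrt(53))^5 = 53^2 * sqrt(53) = 2809*sqrt(53)

|z^5| = 2809*sqrt(53) ≈ 20449.8287


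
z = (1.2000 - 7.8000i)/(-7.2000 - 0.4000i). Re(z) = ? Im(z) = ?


Multiply by conjugate: (1.2000 - 7.8000i)(-7.2000 + 0.4000i) / ((-7.2)^2 + (-0.4)^2)
Numerator real = 1.2*(-7.2) - (7.8)*(-0.4) = -5.52
Numerator imag = -7.8*(-7.2) - 1.2*(-0.4) = 56.64
Denominator = 52
Re(z) = -5.52/52 = -0.1062
Im(z) = 56.64/52 = 1.0892

Re(z) = -0.1062, Im(z) = 1.0892


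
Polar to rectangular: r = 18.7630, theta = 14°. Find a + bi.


a = 18.7630*cos(14°) = 18.7630*0.9703 = 18.2057
b = 18.7630*sin(14°) = 18.7630*0.241922 = 4.5392

18.2057 + 4.5392i


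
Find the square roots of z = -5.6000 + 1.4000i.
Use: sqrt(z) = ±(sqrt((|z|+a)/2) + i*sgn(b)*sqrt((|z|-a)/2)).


|z| = sqrt(31.36+1.96) = 5.7723
sqrt((|z|+a)/2) = sqrt((5.7723+(-5.6))/2) = sqrt(0.0862) = 0.2936
sqrt((|z|-a)/2) = sqrt((5.7723-(-5.6))/2) = sqrt(5.6862) = 2.3846

±(0.2936 + 2.3846i) i.e. 0.2936 + 2.3846i and -0.2936 - 2.3846i


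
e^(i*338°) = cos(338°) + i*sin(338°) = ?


cos(338°) = 0.9272
sin(338°) = -0.3746

e^(i*338°) = 0.9272 - 0.3746i


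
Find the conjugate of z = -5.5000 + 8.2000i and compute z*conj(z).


z_bar = -5.5000 - 8.2000i
z*z_bar = (-5.5)^2 + 8.2^2 = 30.25 + 67.24 = 97.49

z_bar = -5.5000 - 8.2000i, z*z_bar = 97.49


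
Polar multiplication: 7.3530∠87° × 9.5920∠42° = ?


r = 7.3530 * 9.5920 = 70.5300
theta = 87° + 42° = 129° = 129° (mod 360)

70.5300 cis(129°)


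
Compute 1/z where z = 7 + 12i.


|z|^2 = 49+144 = 193
1/z = (7 - 12i)/193

1/z = 0.0363 - 0.0622i


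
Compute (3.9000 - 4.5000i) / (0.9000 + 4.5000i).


Conjugate of z2 = 0.9000 - 4.5000i
Numerator: (3.9000 - 4.5000i)(0.9000 - 4.5000i) = -16.7400 - 21.6000i
Denominator: 0.9^2 + 4.5^2 = 21.06
Result = (-16.7400 - 21.6000i)/21.06

-0.7949 - 1.0256i


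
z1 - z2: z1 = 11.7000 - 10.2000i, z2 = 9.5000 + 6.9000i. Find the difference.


Real: 11.7 - 9.5 = 2.2
Imag: -10.2 - 6.9 = -17.1

2.2000 - 17.1000i


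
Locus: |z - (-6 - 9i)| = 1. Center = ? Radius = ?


|z - z0| = r is a circle with center z0 and radius r.
Center = (-6, -9), radius = 1

Circle with center (-6, -9) and radius 1


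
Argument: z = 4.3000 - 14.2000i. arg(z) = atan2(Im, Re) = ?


Re = 4.3, Im = -14.2
arg = atan2(-14.2, 4.3) = -73.1528 degrees

arg(z) = -73.1528 degrees


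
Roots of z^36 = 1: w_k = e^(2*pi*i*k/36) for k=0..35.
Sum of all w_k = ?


The sum of all 36th roots of unity is 0.
Geometric series: (1 - w^36)/(1 - w) = (1-1)/(1-w) = 0 since w^36 = 1, w ≠ 1.
Alternatively: coefficient of z^35 in z^36 - 1 is 0.

0


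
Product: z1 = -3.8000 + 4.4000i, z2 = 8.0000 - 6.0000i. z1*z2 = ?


Real = -3.8*8 - 4.4*(-6) = -30.4 - (-26.4) = -4
Imag = -3.8*(-6) + 8*4.4 = 22.8 + 35.2 = 58

-4.0000 + 58.0000i


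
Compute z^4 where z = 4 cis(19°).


r^4 = 4^4 = 256
n*theta = 4*19° = 76° = 76° (mod 360)
a = 256*cos(76°) = 61.9320
b = 256*sin(76°) = 248.3957

256 cis(76°) = 61.9320 + 248.3957i


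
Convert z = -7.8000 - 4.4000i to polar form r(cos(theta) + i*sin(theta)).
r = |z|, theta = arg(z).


r = sqrt(60.84+19.36) = sqrt(80.2) = 8.9554
theta = atan2(-4.4, -7.8) = -150.5725 degrees

r = 8.9554, theta = -150.5725 degrees


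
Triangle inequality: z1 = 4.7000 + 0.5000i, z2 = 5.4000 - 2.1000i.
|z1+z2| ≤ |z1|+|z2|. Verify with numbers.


|z1| = sqrt(4.7^2 + 0.5^2) = sqrt(22.34) = 4.7265
|z2| = sqrt(5.4^2 + (-2.1)^2) = sqrt(33.57) = 5.7940
z1+z2 = 10.1000 - 1.6000i
|z1+z2| = sqrt(104.57) = 10.2259
|z1|+|z2| = 4.7265 + 5.7940 = 10.5205

|z1+z2| = 10.2259 ≤ |z1|+|z2| = 10.5205 (verified)


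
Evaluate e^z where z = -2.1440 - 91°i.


e^-2.1440 = 0.1172
cos(-91°) = -0.01745
sin(-91°) = -0.9998
Real = 0.1172*(-0.01745) = -0.0020
Imag = 0.1172*(-0.9998) = -0.1172

-0.0020 - 0.1172i


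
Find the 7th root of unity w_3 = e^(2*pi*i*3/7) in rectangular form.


Angle = 360*3/7 = 154.2857°
a = cos(154.2857°) = -0.9010
b = sin(154.2857°) = 0.4339

-0.9010 + 0.4339i


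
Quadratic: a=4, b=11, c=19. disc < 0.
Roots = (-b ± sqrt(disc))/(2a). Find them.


disc = 11^2 - 4*4*19 = 121 - 304 = -183
sqrt(|disc|) = sqrt(183) = 13.5277
Real part = -11/(2*4) = -1.3750
Imag part = 13.5277/(2*4) = 1.6910

-1.3750 ± 1.6910i


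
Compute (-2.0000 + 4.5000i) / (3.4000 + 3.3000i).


Conjugate of z2 = 3.4000 - 3.3000i
Numerator: (-2.0000 + 4.5000i)(3.4000 - 3.3000i) = 8.0500 + 21.9000i
Denominator: 3.4^2 + 3.3^2 = 22.45
Result = (8.0500 + 21.9000i)/22.45

0.3586 + 0.9755i


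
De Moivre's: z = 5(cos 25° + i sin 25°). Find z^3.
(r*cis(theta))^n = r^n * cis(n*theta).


r^3 = 5^3 = 125
n*theta = 3*25° = 75° = 75° (mod 360)
a = 125*cos(75°) = 32.3524
b = 125*sin(75°) = 120.7407

125 cis(75°) = 32.3524 + 120.7407i


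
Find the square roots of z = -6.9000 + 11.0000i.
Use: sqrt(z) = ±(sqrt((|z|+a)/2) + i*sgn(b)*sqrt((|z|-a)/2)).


|z| = sqrt(47.61+121) = 12.9850
sqrt((|z|+a)/2) = sqrt((12.9850+(-6.9))/2) = sqrt(3.0425) = 1.7443
sqrt((|z|-a)/2) = sqrt((12.9850-(-6.9))/2) = sqrt(9.9425) = 3.1532

±(1.7443 + 3.1532i) i.e. 1.7443 + 3.1532i and -1.7443 - 3.1532i


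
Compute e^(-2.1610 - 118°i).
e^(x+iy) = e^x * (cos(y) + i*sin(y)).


e^-2.1610 = 0.1152
cos(-118°) = -0.4695
sin(-118°) = -0.8829
Real = 0.1152*(-0.4695) = -0.0541
Imag = 0.1152*(-0.8829) = -0.1017

-0.0541 - 0.1017i


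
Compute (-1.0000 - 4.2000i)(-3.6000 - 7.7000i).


Real = -1*(-3.6) - (-4.2)*(-7.7) = 3.6 - 32.34 = -28.74
Imag = -1*(-7.7) - (3.6)*(-4.2) = 7.7 + 15.12 = 22.82

-28.7400 + 22.8200i


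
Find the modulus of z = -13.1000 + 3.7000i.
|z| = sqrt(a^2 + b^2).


|z| = sqrt((-13.1)^2 + 3.7^2) = sqrt(171.61 + 13.69) = sqrt(185.3) = 13.6125

|z| = 13.6125


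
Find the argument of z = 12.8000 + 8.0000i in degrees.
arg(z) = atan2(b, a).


Re = 12.8, Im = 8
arg = atan2(8, 12.8) = 32.0054 degrees

arg(z) = 32.0054 degrees


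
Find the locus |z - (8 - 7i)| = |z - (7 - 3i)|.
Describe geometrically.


Equal distances means the locus is the perpendicular bisector of z1 and z2.
Midpoint = ((8+7)/2, (-7+(-3))/2) = (7.5000, -5.0000)

Perpendicular bisector through (7.5000, -5.0000)


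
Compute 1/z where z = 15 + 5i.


|z|^2 = 225+25 = 250
1/z = (15 - 5i)/250

1/z = 0.0600 - 0.0200i


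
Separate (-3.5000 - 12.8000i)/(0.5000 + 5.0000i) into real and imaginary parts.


Multiply by conjugate: (-3.5000 - 12.8000i)(0.5000 - 5.0000i) / (0.5^2 + 5^2)
Numerator real = -3.5*0.5 - (12.8)*5 = -65.75
Numerator imag = -12.8*0.5 - (-3.5)*5 = 11.1
Denominator = 25.25
Re(z) = -65.75/25.25 = -2.6040
Im(z) = 11.1/25.25 = 0.4396

Re(z) = -2.6040, Im(z) = 0.4396


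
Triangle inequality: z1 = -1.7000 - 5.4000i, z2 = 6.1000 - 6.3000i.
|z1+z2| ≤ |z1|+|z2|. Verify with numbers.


|z1| = sqrt((-1.7)^2 + (-5.4)^2) = sqrt(32.05) = 5.6613
|z2| = sqrt(6.1^2 + (-6.3)^2) = sqrt(76.9) = 8.7693
z1+z2 = 4.4000 - 11.7000i
|z1+z2| = sqrt(156.25) = 12.5000
|z1|+|z2| = 5.6613 + 8.7693 = 14.4306

|z1+z2| = 12.5000 ≤ |z1|+|z2| = 14.4306 (verified)


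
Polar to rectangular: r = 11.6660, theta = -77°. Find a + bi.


a = 11.6660*cos(-77°) = 11.6660*0.22495 = 2.6243
b = 11.6660*sin(-77°) = 11.6660*(-0.97437) = -11.3670

2.6243 - 11.3670i


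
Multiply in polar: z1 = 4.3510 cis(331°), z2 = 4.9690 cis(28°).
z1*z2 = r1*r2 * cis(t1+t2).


r = 4.3510 * 4.9690 = 21.6201
theta = 331° + 28° = 359° = 359° (mod 360)

21.6201 cis(359°)


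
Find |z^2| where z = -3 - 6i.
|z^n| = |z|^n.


|z| = sqrt(9+36) = sqrt(45) = 6.7082
|z^2| = |z|^2 = (sqrt(45))^2 = 45

|z^2| = 45


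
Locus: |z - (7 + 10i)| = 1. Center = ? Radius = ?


|z - z0| = r is a circle with center z0 and radius r.
Center = (7, 10), radius = 1

Circle with center (7, 10) and radius 1


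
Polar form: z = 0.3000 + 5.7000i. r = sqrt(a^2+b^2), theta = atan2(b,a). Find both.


r = sqrt(0.09+32.49) = sqrt(32.58) = 5.7079
theta = atan2(5.7, 0.3) = 86.9872 degrees

r = 5.7079, theta = 86.9872 degrees


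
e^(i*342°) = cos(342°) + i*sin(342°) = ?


cos(342°) = 0.9511
sin(342°) = -0.3090

e^(i*342°) = 0.9511 - 0.3090i


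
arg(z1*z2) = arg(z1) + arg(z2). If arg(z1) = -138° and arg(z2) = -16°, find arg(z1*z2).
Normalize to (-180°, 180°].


arg(z1*z2) = -138° - 16° = -154°
Normalized to (-180°, 180°]: -154°

-154°


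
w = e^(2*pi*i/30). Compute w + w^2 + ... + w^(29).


With w = e^(2*pi*i/30), all 30 of the 30th roots of unity w^0 = 1, w, ..., w^(29) sum to 0: 1 + w + ... + w^(29) = (1 - w^30)/(1 - w) = 0 since w^30 = 1, w ≠ 1.
Removing the root 1: w + w^2 + ... + w^(29) = 0 - 1 = -1

Sum = -1


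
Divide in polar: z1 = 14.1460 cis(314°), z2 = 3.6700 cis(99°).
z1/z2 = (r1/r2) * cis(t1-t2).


r = 14.1460 / 3.6700 = 3.8545
theta = 314° - 99° = 215° = 215° (mod 360)

3.8545 cis(215°)


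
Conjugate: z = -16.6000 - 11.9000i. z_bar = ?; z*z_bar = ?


z_bar = -16.6000 + 11.9000i
z*z_bar = (-16.6)^2 + (-11.9)^2 = 275.56 + 141.61 = 417.17

z_bar = -16.6000 + 11.9000i, z*z_bar = 417.17


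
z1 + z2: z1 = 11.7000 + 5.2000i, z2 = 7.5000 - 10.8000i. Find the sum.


Real: 11.7 + 7.5 = 19.2
Imag: 5.2 - 10.8 = -5.6

19.2000 - 5.6000i


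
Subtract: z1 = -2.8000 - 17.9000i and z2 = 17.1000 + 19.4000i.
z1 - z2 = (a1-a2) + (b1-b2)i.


Real: -2.8 - 17.1 = -19.9
Imag: -17.9 - 19.4 = -37.3

-19.9000 - 37.3000i


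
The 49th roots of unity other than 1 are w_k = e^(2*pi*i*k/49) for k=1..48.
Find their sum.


With w = e^(2*pi*i/49), all 49 of the 49th roots of unity w^0 = 1, w, ..., w^(48) sum to 0: 1 + w + ... + w^(48) = (1 - w^49)/(1 - w) = 0 since w^49 = 1, w ≠ 1.
Removing the root 1: w + w^2 + ... + w^(48) = 0 - 1 = -1

Sum = -1


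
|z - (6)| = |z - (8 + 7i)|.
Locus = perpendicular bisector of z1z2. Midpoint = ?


Equal distances means the locus is the perpendicular bisector of z1 and z2.
Midpoint = ((6+8)/2, (0+7)/2) = (7.0000, 3.5000)

Perpendicular bisector through (7.0000, 3.5000)


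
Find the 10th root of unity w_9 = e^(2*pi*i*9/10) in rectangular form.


Angle = 360*9/10 = 324°
a = cos(324°) = 0.8090
b = sin(324°) = -0.5878

0.8090 - 0.5878i


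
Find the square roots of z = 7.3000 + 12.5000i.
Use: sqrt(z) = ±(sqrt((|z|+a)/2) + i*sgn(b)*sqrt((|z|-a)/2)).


|z| = sqrt(53.29+156.25) = 14.4755
sqrt((|z|+a)/2) = sqrt((14.4755+7.3)/2) = sqrt(10.8877) = 3.2997
sqrt((|z|-a)/2) = sqrt((14.4755-7.3)/2) = sqrt(3.5877) = 1.8941

±(3.2997 + 1.8941i) i.e. 3.2997 + 1.8941i and -3.2997 - 1.8941i


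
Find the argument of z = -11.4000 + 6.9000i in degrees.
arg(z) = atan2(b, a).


Re = -11.4, Im = 6.9
arg = atan2(6.9, -11.4) = 148.8150 degrees

arg(z) = 148.8150 degrees


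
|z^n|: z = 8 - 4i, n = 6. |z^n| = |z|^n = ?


|z| = sqrt(64+16) = sqrt(80) = 8.9443
|z^6| = |z|^6 = (sqrt(80))^6 = 80^3 = 512000

|z^6| = 512000


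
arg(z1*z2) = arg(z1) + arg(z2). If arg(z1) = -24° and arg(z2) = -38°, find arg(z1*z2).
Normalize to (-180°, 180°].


arg(z1*z2) = -24° - 38° = -62°
Normalized to (-180°, 180°]: -62°

-62°


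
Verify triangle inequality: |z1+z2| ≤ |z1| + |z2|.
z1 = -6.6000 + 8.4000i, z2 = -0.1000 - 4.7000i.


|z1| = sqrt((-6.6)^2 + 8.4^2) = sqrt(114.12) = 10.6827
|z2| = sqrt((-0.1)^2 + (-4.7)^2) = sqrt(22.1) = 4.7011
z1+z2 = -6.7000 + 3.7000i
|z1+z2| = sqrt(58.58) = 7.6538
|z1|+|z2| = 10.6827 + 4.7011 = 15.3838

|z1+z2| = 7.6538 ≤ |z1|+|z2| = 15.3838 (verified)


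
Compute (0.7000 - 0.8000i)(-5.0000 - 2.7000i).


Real = 0.7*(-5) - (-0.8)*(-2.7) = -3.5 - 2.16 = -5.66
Imag = 0.7*(-2.7) - (5)*(-0.8) = -1.89 + 4 = 2.11

-5.6600 + 2.1100i


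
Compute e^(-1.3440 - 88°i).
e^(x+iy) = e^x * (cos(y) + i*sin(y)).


e^-1.3440 = 0.2608
cos(-88°) = 0.0349
sin(-88°) = -0.9994
Real = 0.2608*0.0349 = 0.0091
Imag = 0.2608*(-0.9994) = -0.2606

0.0091 - 0.2606i


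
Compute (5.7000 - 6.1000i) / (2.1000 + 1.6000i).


Conjugate of z2 = 2.1000 - 1.6000i
Numerator: (5.7000 - 6.1000i)(2.1000 - 1.6000i) = 2.2100 - 21.9300i
Denominator: 2.1^2 + 1.6^2 = 6.97
Result = (2.2100 - 21.9300i)/6.97

0.3171 - 3.1463i


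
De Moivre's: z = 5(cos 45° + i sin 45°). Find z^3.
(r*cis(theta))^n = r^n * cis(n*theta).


r^3 = 5^3 = 125
n*theta = 3*45° = 135° = 135° (mod 360)
a = 125*cos(135°) = -88.3883
b = 125*sin(135°) = 88.3883

125 cis(135°) = -88.3883 + 88.3883i


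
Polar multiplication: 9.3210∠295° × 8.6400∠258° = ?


r = 9.3210 * 8.6400 = 80.5334
theta = 295° + 258° = 553° = 193° (mod 360)

80.5334 cis(193°)


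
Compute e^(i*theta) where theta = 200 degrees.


cos(200°) = -0.9397
sin(200°) = -0.3420

e^(i*200°) = -0.9397 - 0.3420i


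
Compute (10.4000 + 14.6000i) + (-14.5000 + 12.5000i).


Real: 10.4 - 14.5 = -4.1
Imag: 14.6 + 12.5 = 27.1

-4.1000 + 27.1000i


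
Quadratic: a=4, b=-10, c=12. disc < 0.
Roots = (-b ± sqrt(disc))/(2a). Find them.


disc = (-10)^2 - 4*4*12 = 100 - 192 = -92
sqrt(|disc|) = sqrt(92) = 9.5917
Real part = 10/(2*4) = 1.2500
Imag part = 9.5917/(2*4) = 1.1990

1.2500 ± 1.1990i


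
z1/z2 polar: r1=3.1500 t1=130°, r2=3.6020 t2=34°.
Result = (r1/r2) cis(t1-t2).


r = 3.1500 / 3.6020 = 0.8745
theta = 130° - 34° = 96° = 96° (mod 360)

0.8745 cis(96°)


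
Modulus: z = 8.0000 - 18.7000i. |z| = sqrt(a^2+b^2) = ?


|z| = sqrt(8^2 + (-18.7)^2) = sqrt(64 + 349.69) = sqrt(413.69) = 20.3394

|z| = 20.3394


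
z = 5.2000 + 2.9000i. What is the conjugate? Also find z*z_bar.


z_bar = 5.2000 - 2.9000i
z*z_bar = 5.2^2 + 2.9^2 = 27.04 + 8.41 = 35.45

z_bar = 5.2000 - 2.9000i, z*z_bar = 35.45


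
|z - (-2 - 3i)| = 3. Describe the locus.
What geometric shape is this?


|z - z0| = r is a circle with center z0 and radius r.
Center = (-2, -3), radius = 3

Circle with center (-2, -3) and radius 3


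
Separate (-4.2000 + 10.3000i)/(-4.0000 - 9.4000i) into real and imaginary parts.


Multiply by conjugate: (-4.2000 + 10.3000i)(-4.0000 + 9.4000i) / ((-4)^2 + (-9.4)^2)
Numerator real = -4.2*(-4) + 10.3*(-9.4) = -80.02
Numerator imag = 10.3*(-4) - (-4.2)*(-9.4) = -80.68
Denominator = 104.36
Re(z) = -80.02/104.36 = -0.7668
Im(z) = -80.68/104.36 = -0.7731

Re(z) = -0.7668, Im(z) = -0.7731


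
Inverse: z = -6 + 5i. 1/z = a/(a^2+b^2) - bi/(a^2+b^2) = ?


|z|^2 = 36+25 = 61
1/z = (-6 - 5i)/61

1/z = -0.0984 - 0.0820i


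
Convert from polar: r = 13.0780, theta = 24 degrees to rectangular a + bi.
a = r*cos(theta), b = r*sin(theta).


a = 13.0780*cos(24°) = 13.0780*0.913545 = 11.9473
b = 13.0780*sin(24°) = 13.0780*0.40674 = 5.3193

11.9473 + 5.3193i


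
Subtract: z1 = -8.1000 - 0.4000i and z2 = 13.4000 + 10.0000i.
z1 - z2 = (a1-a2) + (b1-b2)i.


Real: -8.1 - 13.4 = -21.5
Imag: -0.4 - 10 = -10.4

-21.5000 - 10.4000i


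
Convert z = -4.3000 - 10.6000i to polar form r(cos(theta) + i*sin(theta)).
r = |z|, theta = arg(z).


r = sqrt(18.49+112.36) = sqrt(130.85) = 11.4390
theta = atan2(-10.6, -4.3) = -112.0804 degrees

r = 11.4390, theta = -112.0804 degrees


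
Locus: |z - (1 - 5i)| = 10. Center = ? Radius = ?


|z - z0| = r is a circle with center z0 and radius r.
Center = (1, -5), radius = 10

Circle with center (1, -5) and radius 10


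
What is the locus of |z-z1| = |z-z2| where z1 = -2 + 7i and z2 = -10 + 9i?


Equal distances means the locus is the perpendicular bisector of z1 and z2.
Midpoint = ((-2+(-10))/2, (7+9)/2) = (-6.0000, 8.0000)

Perpendicular bisector through (-6.0000, 8.0000)


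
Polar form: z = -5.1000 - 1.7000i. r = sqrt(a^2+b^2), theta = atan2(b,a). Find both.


r = sqrt(26.01+2.89) = sqrt(28.9) = 5.3759
theta = atan2(-1.7, -5.1) = -161.5651 degrees

r = 5.3759, theta = -161.5651 degrees


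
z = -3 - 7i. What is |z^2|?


|z| = sqrt(9+49) = sqrt(58) = 7.6158
|z^2| = |z|^2 = (sqrt(58))^2 = 58

|z^2| = 58


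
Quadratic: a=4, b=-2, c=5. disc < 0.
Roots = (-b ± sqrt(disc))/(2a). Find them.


disc = (-2)^2 - 4*4*5 = 4 - 80 = -76
sqrt(|disc|) = sqrt(76) = 8.7178
Real part = 2/(2*4) = 0.2500
Imag part = 8.7178/(2*4) = 1.0897

0.2500 ± 1.0897i


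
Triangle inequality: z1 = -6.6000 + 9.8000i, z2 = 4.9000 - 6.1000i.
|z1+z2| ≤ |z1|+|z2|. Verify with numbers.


|z1| = sqrt((-6.6)^2 + 9.8^2) = sqrt(139.6) = 11.8152
|z2| = sqrt(4.9^2 + (-6.1)^2) = sqrt(61.22) = 7.8243
z1+z2 = -1.7000 + 3.7000i
|z1+z2| = sqrt(16.58) = 4.0719
|z1|+|z2| = 11.8152 + 7.8243 = 19.6395

|z1+z2| = 4.0719 ≤ |z1|+|z2| = 19.6395 (verified)


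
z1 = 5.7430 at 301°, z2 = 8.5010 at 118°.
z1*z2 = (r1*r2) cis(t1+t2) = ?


r = 5.7430 * 8.5010 = 48.8212
theta = 301° + 118° = 419° = 59° (mod 360)

48.8212 cis(59°)


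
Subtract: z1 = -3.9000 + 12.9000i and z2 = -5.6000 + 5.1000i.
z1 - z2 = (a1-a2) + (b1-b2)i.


Real: -3.9 + 5.6 = 1.7
Imag: 12.9 - 5.1 = 7.8

1.7000 + 7.8000i


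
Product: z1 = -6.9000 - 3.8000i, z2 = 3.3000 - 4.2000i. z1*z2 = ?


Real = -6.9*3.3 - (-3.8)*(-4.2) = -22.77 - 15.96 = -38.73
Imag = -6.9*(-4.2) + 3.3*(-3.8) = 28.98 - (12.54) = 16.44

-38.7300 + 16.4400i


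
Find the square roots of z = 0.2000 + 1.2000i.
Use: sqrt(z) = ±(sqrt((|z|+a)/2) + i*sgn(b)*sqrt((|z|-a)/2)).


|z| = sqrt(0.04+1.44) = 1.2166
sqrt((|z|+a)/2) = sqrt((1.2166+0.2)/2) = sqrt(0.7083) = 0.8416
sqrt((|z|-a)/2) = sqrt((1.2166-0.2)/2) = sqrt(0.5083) = 0.7129

±(0.8416 + 0.7129i) i.e. 0.8416 + 0.7129i and -0.8416 - 0.7129i


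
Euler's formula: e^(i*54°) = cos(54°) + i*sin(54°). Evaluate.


cos(54°) = 0.5878
sin(54°) = 0.8090

e^(i*54°) = 0.5878 + 0.8090i


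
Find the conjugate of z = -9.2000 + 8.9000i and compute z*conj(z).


z_bar = -9.2000 - 8.9000i
z*z_bar = (-9.2)^2 + 8.9^2 = 84.64 + 79.21 = 163.85

z_bar = -9.2000 - 8.9000i, z*z_bar = 163.85


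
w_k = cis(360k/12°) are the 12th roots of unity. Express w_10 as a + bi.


Angle = 360*10/12 = 300°
a = cos(300°) = 0.5000
b = sin(300°) = -0.8660

0.5000 - 0.8660i


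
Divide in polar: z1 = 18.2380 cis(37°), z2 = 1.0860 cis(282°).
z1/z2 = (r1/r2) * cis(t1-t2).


r = 18.2380 / 1.0860 = 16.7937
theta = 37° - 282° = -245° = 115° (mod 360)

16.7937 cis(115°)


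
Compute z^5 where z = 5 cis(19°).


r^5 = 5^5 = 3125
n*theta = 5*19° = 95° = 95° (mod 360)
a = 3125*cos(95°) = -272.3617
b = 3125*sin(95°) = 3113.1084

3125 cis(95°) = -272.3617 + 3113.1084i


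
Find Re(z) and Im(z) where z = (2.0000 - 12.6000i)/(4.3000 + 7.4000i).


Multiply by conjugate: (2.0000 - 12.6000i)(4.3000 - 7.4000i) / (4.3^2 + 7.4^2)
Numerator real = 2*4.3 - (12.6)*7.4 = -84.64
Numerator imag = -12.6*4.3 - 2*7.4 = -68.98
Denominator = 73.25
Re(z) = -84.64/73.25 = -1.1555
Im(z) = -68.98/73.25 = -0.9417

Re(z) = -1.1555, Im(z) = -0.9417


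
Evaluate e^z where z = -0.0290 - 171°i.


e^-0.0290 = 0.9714
cos(-171°) = -0.9877
sin(-171°) = -0.15643
Real = 0.9714*(-0.9877) = -0.9595
Imag = 0.9714*(-0.15643) = -0.1520

-0.9595 - 0.1520i


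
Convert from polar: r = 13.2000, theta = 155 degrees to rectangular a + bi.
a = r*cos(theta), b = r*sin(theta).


a = 13.2000*cos(155°) = 13.2000*(-0.90631) = -11.9633
b = 13.2000*sin(155°) = 13.2000*0.42262 = 5.5786

-11.9633 + 5.5786i


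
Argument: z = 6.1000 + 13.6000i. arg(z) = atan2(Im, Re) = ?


Re = 6.1, Im = 13.6
arg = atan2(13.6, 6.1) = 65.8424 degrees

arg(z) = 65.8424 degrees


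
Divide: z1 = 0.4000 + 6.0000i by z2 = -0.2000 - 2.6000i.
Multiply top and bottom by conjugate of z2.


Conjugate of z2 = -0.2000 + 2.6000i
Numerator: (0.4000 + 6.0000i)(-0.2000 + 2.6000i) = -15.6800 - 0.1600i
Denominator: (-0.2)^2 + (-2.6)^2 = 6.8
Result = (-15.6800 - 0.1600i)/6.8

-2.3059 - 0.0235i


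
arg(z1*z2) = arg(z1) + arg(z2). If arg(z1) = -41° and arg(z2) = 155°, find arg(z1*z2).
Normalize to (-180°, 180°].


arg(z1*z2) = -41° + 155° = 114°
Normalized to (-180°, 180°]: 114°

114°
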